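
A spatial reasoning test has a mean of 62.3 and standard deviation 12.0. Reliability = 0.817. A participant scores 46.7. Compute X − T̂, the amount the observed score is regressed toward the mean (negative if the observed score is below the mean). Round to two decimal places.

T̂ = ρX + (1 − ρ)μ
  = 0.817 × 46.7 + 0.183 × 62.3
  = 38.1539 + 11.4009
  = 49.5548
  ≈ 49.555
X − T̂ = 46.7 − 49.555 = -2.855 → -2.85

-2.85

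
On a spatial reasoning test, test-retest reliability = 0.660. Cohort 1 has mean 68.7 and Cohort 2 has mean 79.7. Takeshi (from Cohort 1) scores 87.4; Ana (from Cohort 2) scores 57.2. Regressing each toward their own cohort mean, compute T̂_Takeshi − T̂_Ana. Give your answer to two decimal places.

16.19

T̂_Takeshi = 0.660(87.4) + 0.340(68.7) = 81.0420
T̂_Ana = 0.660(57.2) + 0.340(79.7) = 64.8500
Difference = 81.0420 − 64.8500 = 16.1920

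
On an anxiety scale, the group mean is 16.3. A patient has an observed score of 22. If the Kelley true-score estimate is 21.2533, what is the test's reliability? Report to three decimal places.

T̂ = ρX + (1 − ρ)μ  ⇒  T̂ − μ = ρ(X − μ)
ρ = (T̂ − μ)/(X − μ) = (21.2533 − 16.3) / (22 − 16.3) = 4.9533 / 5.7 = 0.86900

0.869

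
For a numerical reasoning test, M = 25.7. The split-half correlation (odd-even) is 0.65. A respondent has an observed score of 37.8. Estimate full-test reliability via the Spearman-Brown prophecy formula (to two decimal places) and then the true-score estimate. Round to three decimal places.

35.259

Spearman-Brown: ρ = 2r/(1 + r) = 2(0.65)/(1 + 0.65) = 1.300/1.65 = 0.7879 → 0.79
T̂ = ρX + (1 − ρ)μ
  = 0.79 × 37.8 + 0.21 × 25.7
  = 29.862 + 5.397
  = 35.2590
  ≈ 35.259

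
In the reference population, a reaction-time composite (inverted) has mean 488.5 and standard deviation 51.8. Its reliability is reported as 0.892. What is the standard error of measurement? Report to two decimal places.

17.02

SEM = SD · √(1 − ρ) = 51.8 × √0.108 = 51.8 × 0.3286 = 17.023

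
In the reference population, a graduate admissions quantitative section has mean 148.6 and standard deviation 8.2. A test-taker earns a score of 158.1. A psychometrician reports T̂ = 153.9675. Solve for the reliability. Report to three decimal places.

T̂ = ρX + (1 − ρ)μ  ⇒  T̂ − μ = ρ(X − μ)
ρ = (T̂ − μ)/(X − μ) = (153.9675 − 148.6) / (158.1 − 148.6) = 5.3675 / 9.5 = 0.56500

0.565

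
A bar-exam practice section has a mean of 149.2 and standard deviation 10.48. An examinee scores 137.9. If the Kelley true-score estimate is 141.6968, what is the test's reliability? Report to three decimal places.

T̂ = ρX + (1 − ρ)μ  ⇒  T̂ − μ = ρ(X − μ)
ρ = (T̂ − μ)/(X − μ) = (141.6968 − 149.2) / (137.9 − 149.2) = -7.5032 / -11.3 = 0.66400

0.664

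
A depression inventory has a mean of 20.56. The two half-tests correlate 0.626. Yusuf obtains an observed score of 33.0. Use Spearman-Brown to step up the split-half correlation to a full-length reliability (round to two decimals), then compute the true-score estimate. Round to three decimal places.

Spearman-Brown: ρ = 2r/(1 + r) = 2(0.626)/(1 + 0.626) = 1.2520/1.626 = 0.7700 → 0.77
Kelley's formula gives T̂ = 0.77·33.0 + 0.23·20.56 = 25.410 + 4.7288 = 30.1388.

30.139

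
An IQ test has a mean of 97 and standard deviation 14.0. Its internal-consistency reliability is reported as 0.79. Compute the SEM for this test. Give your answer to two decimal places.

SEM = SD · √(1 − ρ) = 14.0 × √0.21 = 14.0 × 0.4583 = 6.416

6.42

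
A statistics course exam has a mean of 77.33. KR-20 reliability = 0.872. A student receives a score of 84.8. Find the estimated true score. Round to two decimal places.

83.84

Weight the observed score by reliability and the mean by (1 − reliability): T̂ = 0.872·84.8 + 0.128·77.33 = 73.9456 + 9.89824 = 83.844.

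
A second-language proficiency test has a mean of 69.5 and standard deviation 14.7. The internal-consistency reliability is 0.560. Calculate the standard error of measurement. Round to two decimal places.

9.75

SEM = SD · √(1 − ρ) = 14.7 × √0.440 = 14.7 × 0.6633 = 9.751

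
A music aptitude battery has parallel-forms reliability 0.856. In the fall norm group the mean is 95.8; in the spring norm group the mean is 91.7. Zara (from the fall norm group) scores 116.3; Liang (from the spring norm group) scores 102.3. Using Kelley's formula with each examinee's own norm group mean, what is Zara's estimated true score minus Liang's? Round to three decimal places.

T̂_Zara = 0.856(116.3) + 0.144(95.8) = 113.34800
T̂_Liang = 0.856(102.3) + 0.144(91.7) = 100.77360
Difference = 113.34800 − 100.77360 = 12.57440

12.574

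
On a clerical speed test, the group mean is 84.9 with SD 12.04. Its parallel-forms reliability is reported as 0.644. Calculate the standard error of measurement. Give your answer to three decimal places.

7.184

SEM = SD · √(1 − ρ) = 12.04 × √0.356 = 12.04 × 0.5967 = 7.1838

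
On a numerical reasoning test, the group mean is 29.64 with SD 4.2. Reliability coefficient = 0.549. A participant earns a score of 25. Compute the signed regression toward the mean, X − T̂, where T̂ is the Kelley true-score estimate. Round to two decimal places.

T̂ = ρX + (1 − ρ)μ
  = 0.549 × 25 + 0.451 × 29.64
  = 13.725 + 13.36764
  = 27.0926
  ≈ 27.093
X − T̂ = 25 − 27.093 = -2.093 → -2.09

-2.09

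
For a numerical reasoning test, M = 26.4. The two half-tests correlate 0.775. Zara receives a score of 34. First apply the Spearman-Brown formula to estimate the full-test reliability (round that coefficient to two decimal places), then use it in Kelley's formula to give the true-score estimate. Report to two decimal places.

33.01

Spearman-Brown: ρ = 2r/(1 + r) = 2(0.775)/(1 + 0.775) = 1.5500/1.775 = 0.8732 → 0.87
T̂ = ρX + (1 − ρ)μ
  = 0.87 × 34 + 0.13 × 26.4
  = 29.58 + 3.432
  = 33.012
  ≈ 33.01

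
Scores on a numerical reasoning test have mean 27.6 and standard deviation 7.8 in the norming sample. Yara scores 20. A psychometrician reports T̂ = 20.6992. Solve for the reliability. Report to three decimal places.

T̂ = ρX + (1 − ρ)μ  ⇒  T̂ − μ = ρ(X − μ)
ρ = (T̂ − μ)/(X − μ) = (20.6992 − 27.6) / (20 − 27.6) = -6.9008 / -7.6 = 0.90800

0.908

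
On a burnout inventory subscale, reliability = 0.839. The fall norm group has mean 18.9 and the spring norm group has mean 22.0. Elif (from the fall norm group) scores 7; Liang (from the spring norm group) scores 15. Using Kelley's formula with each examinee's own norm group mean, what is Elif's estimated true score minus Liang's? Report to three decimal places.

T̂_Elif = 0.839(7) + 0.161(18.9) = 8.91590
T̂_Liang = 0.839(15) + 0.161(22.0) = 16.12700
Difference = 8.91590 − 16.12700 = -7.21110

-7.211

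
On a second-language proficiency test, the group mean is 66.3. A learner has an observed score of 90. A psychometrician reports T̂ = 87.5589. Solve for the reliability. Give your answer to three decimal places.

0.897

T̂ = ρX + (1 − ρ)μ  ⇒  T̂ − μ = ρ(X − μ)
ρ = (T̂ − μ)/(X − μ) = (87.5589 − 66.3) / (90 − 66.3) = 21.2589 / 23.7 = 0.89700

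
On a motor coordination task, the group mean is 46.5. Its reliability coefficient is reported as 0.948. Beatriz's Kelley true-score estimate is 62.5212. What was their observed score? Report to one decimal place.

63.4

T̂ = ρX + (1 − ρ)μ  ⇒  X = (T̂ − (1 − ρ)μ) / ρ
X = (62.5212 − 0.052 × 46.5) / 0.948 = (62.5212 − 2.4180) / 0.948 = 60.1032 / 0.948 = 63.400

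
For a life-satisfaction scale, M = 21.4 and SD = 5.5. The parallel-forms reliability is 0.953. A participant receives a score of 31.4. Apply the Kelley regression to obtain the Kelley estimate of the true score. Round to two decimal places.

30.93

Weight the observed score by reliability and the mean by (1 − reliability): T̂ = 0.953·31.4 + 0.047·21.4 = 29.9242 + 1.0058 = 30.930.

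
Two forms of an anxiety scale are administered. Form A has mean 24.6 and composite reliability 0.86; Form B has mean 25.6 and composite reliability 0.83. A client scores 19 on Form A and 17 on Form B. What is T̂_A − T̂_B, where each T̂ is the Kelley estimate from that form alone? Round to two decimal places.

1.32

T̂_A = 0.86(19) + 0.14(24.6) = 19.7840
T̂_B = 0.83(17) + 0.17(25.6) = 18.4620
T̂_A − T̂_B = 1.3220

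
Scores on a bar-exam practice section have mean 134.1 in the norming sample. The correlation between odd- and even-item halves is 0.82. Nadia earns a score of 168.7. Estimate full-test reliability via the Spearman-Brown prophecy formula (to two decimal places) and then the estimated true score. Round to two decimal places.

165.24

Spearman-Brown: ρ = 2r/(1 + r) = 2(0.82)/(1 + 0.82) = 1.640/1.82 = 0.9011 → 0.90
Kelley's formula gives T̂ = 0.90·168.7 + 0.10·134.1 = 151.830 + 13.410 = 165.240.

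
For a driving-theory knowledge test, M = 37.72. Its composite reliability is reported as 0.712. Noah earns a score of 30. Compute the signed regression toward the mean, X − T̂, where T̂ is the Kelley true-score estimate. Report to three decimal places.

T̂ = ρX + (1 − ρ)μ
  = 0.712 × 30 + 0.288 × 37.72
  = 21.360 + 10.86336
  = 32.22336
  ≈ 32.2234
X − T̂ = 30 − 32.2234 = -2.2234 → -2.223

-2.223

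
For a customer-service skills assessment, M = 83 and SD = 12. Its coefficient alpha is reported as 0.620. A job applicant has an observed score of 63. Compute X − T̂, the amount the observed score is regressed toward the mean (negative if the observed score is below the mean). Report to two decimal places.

-7.60

Kelley's formula gives T̂ = 0.620·63 + 0.380·83 = 39.060 + 31.540 = 70.6000.
X − T̂ = 63 − 70.600 = -7.600 → -7.60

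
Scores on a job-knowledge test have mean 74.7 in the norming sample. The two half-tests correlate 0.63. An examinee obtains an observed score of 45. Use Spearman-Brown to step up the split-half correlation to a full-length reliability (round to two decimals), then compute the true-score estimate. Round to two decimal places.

51.83

Spearman-Brown: ρ = 2r/(1 + r) = 2(0.63)/(1 + 0.63) = 1.260/1.63 = 0.7730 → 0.77
Regress the observed score toward the mean by the unreliability: T̂ = 0.77·45 + 0.23·74.7 = 34.65 + 17.181 = 51.831.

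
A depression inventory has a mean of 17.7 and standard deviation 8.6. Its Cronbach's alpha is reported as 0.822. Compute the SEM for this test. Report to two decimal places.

SEM = SD · √(1 − ρ) = 8.6 × √0.178 = 8.6 × 0.4219 = 3.628

3.63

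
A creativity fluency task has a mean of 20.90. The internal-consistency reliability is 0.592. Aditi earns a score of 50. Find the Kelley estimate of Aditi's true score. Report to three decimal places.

38.127

T̂ = 0.592(50) + 0.408(20.90) = 29.600 + 8.52720 = 38.1272 → 38.127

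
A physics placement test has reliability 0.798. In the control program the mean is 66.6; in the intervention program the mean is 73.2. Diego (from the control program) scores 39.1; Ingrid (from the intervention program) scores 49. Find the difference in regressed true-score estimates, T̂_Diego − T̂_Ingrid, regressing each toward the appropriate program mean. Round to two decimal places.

-9.23

T̂_Diego = 0.798(39.1) + 0.202(66.6) = 44.6550
T̂_Ingrid = 0.798(49) + 0.202(73.2) = 53.8884
Difference = 44.6550 − 53.8884 = -9.2334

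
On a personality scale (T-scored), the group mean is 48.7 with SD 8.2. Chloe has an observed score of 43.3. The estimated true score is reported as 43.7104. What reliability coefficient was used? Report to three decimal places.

T̂ = ρX + (1 − ρ)μ  ⇒  T̂ − μ = ρ(X − μ)
ρ = (T̂ − μ)/(X − μ) = (43.7104 − 48.7) / (43.3 − 48.7) = -4.9896 / -5.4 = 0.92400

0.924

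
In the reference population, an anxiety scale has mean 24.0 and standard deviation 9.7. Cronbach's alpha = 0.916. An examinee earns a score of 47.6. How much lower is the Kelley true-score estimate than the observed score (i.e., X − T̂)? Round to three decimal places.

1.982

Kelley's formula gives T̂ = 0.916·47.6 + 0.084·24.0 = 43.6016 + 2.0160 = 45.61760.
X − T̂ = 47.6 − 45.6176 = 1.9824 → 1.982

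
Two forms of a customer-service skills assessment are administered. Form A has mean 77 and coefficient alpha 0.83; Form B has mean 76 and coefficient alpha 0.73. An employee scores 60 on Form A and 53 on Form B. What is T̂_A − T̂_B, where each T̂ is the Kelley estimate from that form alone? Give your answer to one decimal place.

3.7

T̂_A = 0.83(60) + 0.17(77) = 62.890
T̂_B = 0.73(53) + 0.27(76) = 59.210
T̂_A − T̂_B = 3.680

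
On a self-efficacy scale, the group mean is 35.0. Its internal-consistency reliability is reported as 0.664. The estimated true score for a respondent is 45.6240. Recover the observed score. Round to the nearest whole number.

51

T̂ = ρX + (1 − ρ)μ  ⇒  X = (T̂ − (1 − ρ)μ) / ρ
X = (45.6240 − 0.336 × 35.0) / 0.664 = (45.6240 − 11.7600) / 0.664 = 33.8640 / 0.664 = 51.00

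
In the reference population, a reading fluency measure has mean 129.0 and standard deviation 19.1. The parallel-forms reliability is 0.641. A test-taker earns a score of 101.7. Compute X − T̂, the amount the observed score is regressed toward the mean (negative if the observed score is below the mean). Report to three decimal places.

-9.801

Regress the observed score toward the mean by the unreliability: T̂ = 0.641·101.7 + 0.359·129.0 = 65.1897 + 46.3110 = 111.50070.
X − T̂ = 101.7 − 111.5007 = -9.8007 → -9.801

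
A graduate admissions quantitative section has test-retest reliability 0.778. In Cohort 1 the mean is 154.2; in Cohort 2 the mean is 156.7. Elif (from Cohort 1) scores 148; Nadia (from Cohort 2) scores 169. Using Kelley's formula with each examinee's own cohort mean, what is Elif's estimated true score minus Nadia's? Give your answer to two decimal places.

-16.89

T̂_Elif = 0.778(148) + 0.222(154.2) = 149.3764
T̂_Nadia = 0.778(169) + 0.222(156.7) = 166.2694
Difference = 149.3764 − 166.2694 = -16.8930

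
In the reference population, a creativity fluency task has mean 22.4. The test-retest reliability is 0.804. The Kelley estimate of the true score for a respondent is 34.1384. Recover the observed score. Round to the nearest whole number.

37

T̂ = ρX + (1 − ρ)μ  ⇒  X = (T̂ − (1 − ρ)μ) / ρ
X = (34.1384 − 0.196 × 22.4) / 0.804 = (34.1384 − 4.3904) / 0.804 = 29.7480 / 0.804 = 37.00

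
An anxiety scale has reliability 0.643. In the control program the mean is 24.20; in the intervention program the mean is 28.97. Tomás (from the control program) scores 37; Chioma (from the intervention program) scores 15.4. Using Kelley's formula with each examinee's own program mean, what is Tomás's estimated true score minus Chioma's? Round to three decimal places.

T̂_Tomás = 0.643(37) + 0.357(24.20) = 32.43040
T̂_Chioma = 0.643(15.4) + 0.357(28.97) = 20.24449
Difference = 32.43040 − 20.24449 = 12.18591

12.186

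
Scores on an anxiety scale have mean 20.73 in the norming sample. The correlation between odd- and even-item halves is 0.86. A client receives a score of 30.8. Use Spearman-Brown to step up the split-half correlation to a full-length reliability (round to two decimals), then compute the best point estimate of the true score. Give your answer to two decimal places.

29.99

Spearman-Brown: ρ = 2r/(1 + r) = 2(0.86)/(1 + 0.86) = 1.720/1.86 = 0.9247 → 0.92
Kelley's formula gives T̂ = 0.92·30.8 + 0.08·20.73 = 28.336 + 1.6584 = 29.994.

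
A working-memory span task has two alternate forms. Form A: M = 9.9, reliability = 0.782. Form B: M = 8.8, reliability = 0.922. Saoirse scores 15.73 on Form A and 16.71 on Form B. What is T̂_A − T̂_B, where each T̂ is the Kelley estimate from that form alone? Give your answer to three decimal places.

-1.634

T̂_A = 0.782(15.73) + 0.218(9.9) = 14.45906
T̂_B = 0.922(16.71) + 0.078(8.8) = 16.09302
T̂_A − T̂_B = -1.63396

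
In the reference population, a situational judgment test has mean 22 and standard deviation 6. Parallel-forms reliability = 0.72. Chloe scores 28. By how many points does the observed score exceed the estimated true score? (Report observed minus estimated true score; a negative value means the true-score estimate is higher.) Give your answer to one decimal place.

1.7

T̂ = 0.72(28) + 0.28(22) = 20.16 + 6.16 = 26.320 → 26.32
X − T̂ = 28 − 26.32 = 1.68 → 1.7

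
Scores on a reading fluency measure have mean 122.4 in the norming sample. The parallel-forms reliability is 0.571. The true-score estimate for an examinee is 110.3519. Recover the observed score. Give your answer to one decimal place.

101.3

T̂ = ρX + (1 − ρ)μ  ⇒  X = (T̂ − (1 − ρ)μ) / ρ
X = (110.3519 − 0.429 × 122.4) / 0.571 = (110.3519 − 52.5096) / 0.571 = 57.8423 / 0.571 = 101.300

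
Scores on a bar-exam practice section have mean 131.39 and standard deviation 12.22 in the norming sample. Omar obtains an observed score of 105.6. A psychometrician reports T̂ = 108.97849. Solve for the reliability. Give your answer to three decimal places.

0.869

T̂ = ρX + (1 − ρ)μ  ⇒  T̂ − μ = ρ(X − μ)
ρ = (T̂ − μ)/(X − μ) = (108.97849 − 131.39) / (105.6 − 131.39) = -22.41151 / -25.79 = 0.86900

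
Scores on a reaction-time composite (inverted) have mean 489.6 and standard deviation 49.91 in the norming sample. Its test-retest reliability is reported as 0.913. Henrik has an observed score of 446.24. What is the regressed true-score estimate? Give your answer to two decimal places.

T̂ = 0.913(446.24) + 0.087(489.6) = 407.41712 + 42.5952 = 450.012 → 450.01

450.01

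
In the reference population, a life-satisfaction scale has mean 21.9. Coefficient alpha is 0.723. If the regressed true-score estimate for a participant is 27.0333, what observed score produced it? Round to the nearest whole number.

29

T̂ = ρX + (1 − ρ)μ  ⇒  X = (T̂ − (1 − ρ)μ) / ρ
X = (27.0333 − 0.277 × 21.9) / 0.723 = (27.0333 − 6.0663) / 0.723 = 20.9670 / 0.723 = 29.00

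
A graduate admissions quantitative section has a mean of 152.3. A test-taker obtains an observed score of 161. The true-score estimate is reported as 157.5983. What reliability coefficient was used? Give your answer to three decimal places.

T̂ = ρX + (1 − ρ)μ  ⇒  T̂ − μ = ρ(X − μ)
ρ = (T̂ − μ)/(X − μ) = (157.5983 − 152.3) / (161 − 152.3) = 5.2983 / 8.7 = 0.60900

0.609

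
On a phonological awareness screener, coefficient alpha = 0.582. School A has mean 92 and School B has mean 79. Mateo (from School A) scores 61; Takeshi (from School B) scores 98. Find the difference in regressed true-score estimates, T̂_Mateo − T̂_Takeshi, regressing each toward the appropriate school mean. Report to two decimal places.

-16.10

T̂_Mateo = 0.582(61) + 0.418(92) = 73.9580
T̂_Takeshi = 0.582(98) + 0.418(79) = 90.0580
Difference = 73.9580 − 90.0580 = -16.1000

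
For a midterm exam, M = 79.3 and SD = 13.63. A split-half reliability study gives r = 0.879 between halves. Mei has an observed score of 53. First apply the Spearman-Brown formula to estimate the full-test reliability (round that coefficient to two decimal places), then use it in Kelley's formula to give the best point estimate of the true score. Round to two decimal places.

Spearman-Brown: ρ = 2r/(1 + r) = 2(0.879)/(1 + 0.879) = 1.7580/1.879 = 0.9356 → 0.94
T̂ = ρX + (1 − ρ)μ
  = 0.94 × 53 + 0.06 × 79.3
  = 49.82 + 4.758
  = 54.578
  ≈ 54.58

54.58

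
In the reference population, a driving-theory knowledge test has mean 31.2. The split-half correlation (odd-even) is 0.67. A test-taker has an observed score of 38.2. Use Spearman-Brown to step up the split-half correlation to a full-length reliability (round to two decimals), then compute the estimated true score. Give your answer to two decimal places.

Spearman-Brown: ρ = 2r/(1 + r) = 2(0.67)/(1 + 0.67) = 1.340/1.67 = 0.8024 → 0.80
Weight the observed score by reliability and the mean by (1 − reliability): T̂ = 0.80·38.2 + 0.20·31.2 = 30.560 + 6.240 = 36.800.

36.80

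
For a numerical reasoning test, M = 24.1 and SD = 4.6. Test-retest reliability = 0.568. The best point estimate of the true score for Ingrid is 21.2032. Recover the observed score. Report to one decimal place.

19.0

T̂ = ρX + (1 − ρ)μ  ⇒  X = (T̂ − (1 − ρ)μ) / ρ
X = (21.2032 − 0.432 × 24.1) / 0.568 = (21.2032 − 10.4112) / 0.568 = 10.7920 / 0.568 = 19.000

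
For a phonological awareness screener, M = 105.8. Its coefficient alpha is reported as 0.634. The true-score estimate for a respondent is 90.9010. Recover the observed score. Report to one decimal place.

T̂ = ρX + (1 − ρ)μ  ⇒  X = (T̂ − (1 − ρ)μ) / ρ
X = (90.9010 − 0.366 × 105.8) / 0.634 = (90.9010 − 38.7228) / 0.634 = 52.1782 / 0.634 = 82.300

82.3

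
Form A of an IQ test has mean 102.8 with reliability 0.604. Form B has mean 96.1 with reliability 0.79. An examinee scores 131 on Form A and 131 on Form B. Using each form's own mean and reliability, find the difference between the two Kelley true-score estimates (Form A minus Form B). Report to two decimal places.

-3.84

T̂_A = 0.604(131) + 0.396(102.8) = 119.8328
T̂_B = 0.79(131) + 0.21(96.1) = 123.6710
T̂_A − T̂_B = -3.8382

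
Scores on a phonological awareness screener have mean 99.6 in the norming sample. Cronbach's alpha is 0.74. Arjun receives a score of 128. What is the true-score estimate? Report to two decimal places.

T̂ = ρX + (1 − ρ)μ
  = 0.74 × 128 + 0.26 × 99.6
  = 94.72 + 25.896
  = 120.616
  ≈ 120.62

120.62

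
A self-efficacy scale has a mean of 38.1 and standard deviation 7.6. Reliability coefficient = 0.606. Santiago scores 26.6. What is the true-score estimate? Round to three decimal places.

31.131

T̂ = 0.606(26.6) + 0.394(38.1) = 16.1196 + 15.0114 = 31.1310 → 31.131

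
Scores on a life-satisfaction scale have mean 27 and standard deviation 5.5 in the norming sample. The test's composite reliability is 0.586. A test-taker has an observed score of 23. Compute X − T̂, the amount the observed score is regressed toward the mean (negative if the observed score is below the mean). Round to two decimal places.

-1.66

T̂ = ρX + (1 − ρ)μ
  = 0.586 × 23 + 0.414 × 27
  = 13.478 + 11.178
  = 24.6560
  ≈ 24.656
X − T̂ = 23 − 24.656 = -1.656 → -1.66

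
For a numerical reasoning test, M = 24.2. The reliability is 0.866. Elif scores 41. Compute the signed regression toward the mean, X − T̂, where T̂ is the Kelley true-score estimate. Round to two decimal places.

2.25

T̂ = 0.866(41) + 0.134(24.2) = 35.506 + 3.2428 = 38.7488 → 38.749
X − T̂ = 41 − 38.749 = 2.251 → 2.25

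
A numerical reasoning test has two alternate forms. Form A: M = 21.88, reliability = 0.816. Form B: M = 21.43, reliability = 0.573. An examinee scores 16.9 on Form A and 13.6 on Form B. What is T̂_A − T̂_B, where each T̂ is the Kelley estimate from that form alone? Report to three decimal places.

0.873

T̂_A = 0.816(16.9) + 0.184(21.88) = 17.81632
T̂_B = 0.573(13.6) + 0.427(21.43) = 16.94341
T̂_A − T̂_B = 0.87291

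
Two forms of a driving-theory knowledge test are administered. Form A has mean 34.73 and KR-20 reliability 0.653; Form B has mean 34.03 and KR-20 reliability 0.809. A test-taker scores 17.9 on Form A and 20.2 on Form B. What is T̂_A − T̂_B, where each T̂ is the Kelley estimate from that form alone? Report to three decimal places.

0.898

T̂_A = 0.653(17.9) + 0.347(34.73) = 23.74001
T̂_B = 0.809(20.2) + 0.191(34.03) = 22.84153
T̂_A − T̂_B = 0.89848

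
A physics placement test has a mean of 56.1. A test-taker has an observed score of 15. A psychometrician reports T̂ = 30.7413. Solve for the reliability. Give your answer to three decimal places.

0.617

T̂ = ρX + (1 − ρ)μ  ⇒  T̂ − μ = ρ(X − μ)
ρ = (T̂ − μ)/(X − μ) = (30.7413 − 56.1) / (15 − 56.1) = -25.3587 / -41.1 = 0.61700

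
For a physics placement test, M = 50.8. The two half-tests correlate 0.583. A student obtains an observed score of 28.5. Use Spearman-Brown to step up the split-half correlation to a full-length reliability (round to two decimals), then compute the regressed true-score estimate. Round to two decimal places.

34.30

Spearman-Brown: ρ = 2r/(1 + r) = 2(0.583)/(1 + 0.583) = 1.1660/1.583 = 0.7366 → 0.74
T̂ = ρX + (1 − ρ)μ
  = 0.74 × 28.5 + 0.26 × 50.8
  = 21.090 + 13.208
  = 34.298
  ≈ 34.30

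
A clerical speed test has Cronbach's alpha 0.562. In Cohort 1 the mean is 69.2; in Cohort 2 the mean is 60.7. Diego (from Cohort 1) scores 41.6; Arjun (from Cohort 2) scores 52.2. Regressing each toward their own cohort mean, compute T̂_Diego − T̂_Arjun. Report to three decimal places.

T̂_Diego = 0.562(41.6) + 0.438(69.2) = 53.68880
T̂_Arjun = 0.562(52.2) + 0.438(60.7) = 55.92300
Difference = 53.68880 − 55.92300 = -2.23420

-2.234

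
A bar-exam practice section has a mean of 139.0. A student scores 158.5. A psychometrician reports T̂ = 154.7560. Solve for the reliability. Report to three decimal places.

0.808

T̂ = ρX + (1 − ρ)μ  ⇒  T̂ − μ = ρ(X − μ)
ρ = (T̂ − μ)/(X − μ) = (154.7560 − 139.0) / (158.5 − 139.0) = 15.7560 / 19.5 = 0.80800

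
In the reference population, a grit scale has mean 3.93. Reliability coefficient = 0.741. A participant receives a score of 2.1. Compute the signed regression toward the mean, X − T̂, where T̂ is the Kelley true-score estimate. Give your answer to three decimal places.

-0.474

T̂ = 0.741(2.1) + 0.259(3.93) = 1.5561 + 1.01787 = 2.57397 → 2.5740
X − T̂ = 2.1 − 2.5740 = -0.4740 → -0.474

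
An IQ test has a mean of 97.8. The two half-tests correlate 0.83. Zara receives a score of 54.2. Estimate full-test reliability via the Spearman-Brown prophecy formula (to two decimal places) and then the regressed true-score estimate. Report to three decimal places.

58.124

Spearman-Brown: ρ = 2r/(1 + r) = 2(0.83)/(1 + 0.83) = 1.660/1.83 = 0.9071 → 0.91
T̂ = 0.91(54.2) + 0.09(97.8) = 49.322 + 8.802 = 58.1240 → 58.124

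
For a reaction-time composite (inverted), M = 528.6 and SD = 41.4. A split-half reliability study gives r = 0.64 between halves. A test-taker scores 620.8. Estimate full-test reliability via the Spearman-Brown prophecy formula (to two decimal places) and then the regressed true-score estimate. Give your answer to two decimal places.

Spearman-Brown: ρ = 2r/(1 + r) = 2(0.64)/(1 + 0.64) = 1.280/1.64 = 0.7805 → 0.78
Regress the observed score toward the mean by the unreliability: T̂ = 0.78·620.8 + 0.22·528.6 = 484.224 + 116.292 = 600.516.

600.52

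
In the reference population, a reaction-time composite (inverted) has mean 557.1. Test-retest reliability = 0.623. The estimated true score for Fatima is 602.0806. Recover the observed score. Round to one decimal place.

629.3

T̂ = ρX + (1 − ρ)μ  ⇒  X = (T̂ − (1 − ρ)μ) / ρ
X = (602.0806 − 0.377 × 557.1) / 0.623 = (602.0806 − 210.0267) / 0.623 = 392.0539 / 0.623 = 629.300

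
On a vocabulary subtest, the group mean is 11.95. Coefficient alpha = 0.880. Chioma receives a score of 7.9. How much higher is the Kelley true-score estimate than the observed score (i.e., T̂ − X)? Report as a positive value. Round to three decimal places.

T̂ = ρX + (1 − ρ)μ
  = 0.880 × 7.9 + 0.120 × 11.95
  = 6.9520 + 1.43400
  = 8.38600
  ≈ 8.3860
T̂ − X = 8.3860 − 7.9 = 0.4860 → 0.486

0.486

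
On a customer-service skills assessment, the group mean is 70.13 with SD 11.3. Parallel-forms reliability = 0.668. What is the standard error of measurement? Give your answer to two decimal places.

SEM = SD · √(1 − ρ) = 11.3 × √0.332 = 11.3 × 0.5762 = 6.511

6.51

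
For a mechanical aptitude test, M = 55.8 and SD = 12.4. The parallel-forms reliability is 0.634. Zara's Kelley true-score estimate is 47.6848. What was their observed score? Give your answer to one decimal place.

43.0

T̂ = ρX + (1 − ρ)μ  ⇒  X = (T̂ − (1 − ρ)μ) / ρ
X = (47.6848 − 0.366 × 55.8) / 0.634 = (47.6848 − 20.4228) / 0.634 = 27.2620 / 0.634 = 43.000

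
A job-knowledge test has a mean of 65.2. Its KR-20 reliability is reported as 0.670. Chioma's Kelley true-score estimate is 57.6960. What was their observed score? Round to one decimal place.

54.0

T̂ = ρX + (1 − ρ)μ  ⇒  X = (T̂ − (1 − ρ)μ) / ρ
X = (57.6960 − 0.330 × 65.2) / 0.670 = (57.6960 − 21.5160) / 0.670 = 36.1800 / 0.670 = 54.000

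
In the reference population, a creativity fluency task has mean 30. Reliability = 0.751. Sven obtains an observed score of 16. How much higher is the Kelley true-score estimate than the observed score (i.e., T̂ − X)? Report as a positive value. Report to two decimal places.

Regress the observed score toward the mean by the unreliability: T̂ = 0.751·16 + 0.249·30 = 12.016 + 7.470 = 19.4860.
T̂ − X = 19.486 − 16 = 3.486 → 3.49

3.49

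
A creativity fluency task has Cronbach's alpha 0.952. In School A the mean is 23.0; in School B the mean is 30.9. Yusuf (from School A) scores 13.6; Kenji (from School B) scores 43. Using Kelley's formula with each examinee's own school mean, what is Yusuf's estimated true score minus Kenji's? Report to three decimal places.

-28.368

T̂_Yusuf = 0.952(13.6) + 0.048(23.0) = 14.05120
T̂_Kenji = 0.952(43) + 0.048(30.9) = 42.41920
Difference = 14.05120 − 42.41920 = -28.36800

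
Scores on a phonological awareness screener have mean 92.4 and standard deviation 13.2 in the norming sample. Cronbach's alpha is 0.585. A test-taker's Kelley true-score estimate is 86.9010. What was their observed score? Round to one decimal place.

83.0

T̂ = ρX + (1 − ρ)μ  ⇒  X = (T̂ − (1 − ρ)μ) / ρ
X = (86.9010 − 0.415 × 92.4) / 0.585 = (86.9010 − 38.3460) / 0.585 = 48.5550 / 0.585 = 83.000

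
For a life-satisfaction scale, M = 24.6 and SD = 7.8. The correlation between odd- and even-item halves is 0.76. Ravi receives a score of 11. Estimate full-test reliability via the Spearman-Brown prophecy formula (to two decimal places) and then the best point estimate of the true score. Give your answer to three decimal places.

12.904

Spearman-Brown: ρ = 2r/(1 + r) = 2(0.76)/(1 + 0.76) = 1.520/1.76 = 0.8636 → 0.86
T̂ = 0.86(11) + 0.14(24.6) = 9.46 + 3.444 = 12.9040 → 12.904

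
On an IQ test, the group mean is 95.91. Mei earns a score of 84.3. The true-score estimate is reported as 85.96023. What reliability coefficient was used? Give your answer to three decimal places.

0.857

T̂ = ρX + (1 − ρ)μ  ⇒  T̂ − μ = ρ(X − μ)
ρ = (T̂ − μ)/(X − μ) = (85.96023 − 95.91) / (84.3 − 95.91) = -9.94977 / -11.61 = 0.85700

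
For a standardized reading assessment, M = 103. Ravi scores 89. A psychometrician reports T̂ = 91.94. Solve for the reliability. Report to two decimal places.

T̂ = ρX + (1 − ρ)μ  ⇒  T̂ − μ = ρ(X − μ)
ρ = (T̂ − μ)/(X − μ) = (91.94 − 103) / (89 − 103) = -11.06 / -14.0 = 0.7900

0.79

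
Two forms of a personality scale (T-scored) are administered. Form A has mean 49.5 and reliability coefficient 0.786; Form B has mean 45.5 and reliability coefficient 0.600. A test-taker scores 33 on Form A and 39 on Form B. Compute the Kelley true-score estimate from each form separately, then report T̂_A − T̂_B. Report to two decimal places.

T̂_A = 0.786(33) + 0.214(49.5) = 36.5310
T̂_B = 0.600(39) + 0.400(45.5) = 41.6000
T̂_A − T̂_B = -5.0690

-5.07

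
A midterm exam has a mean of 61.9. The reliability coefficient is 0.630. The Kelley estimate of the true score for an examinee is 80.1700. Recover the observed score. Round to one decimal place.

T̂ = ρX + (1 − ρ)μ  ⇒  X = (T̂ − (1 − ρ)μ) / ρ
X = (80.1700 − 0.370 × 61.9) / 0.630 = (80.1700 − 22.9030) / 0.630 = 57.2670 / 0.630 = 90.900

90.9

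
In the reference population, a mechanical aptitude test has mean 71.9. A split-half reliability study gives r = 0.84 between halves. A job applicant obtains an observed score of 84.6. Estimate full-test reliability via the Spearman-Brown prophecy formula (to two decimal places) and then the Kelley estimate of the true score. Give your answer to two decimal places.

Spearman-Brown: ρ = 2r/(1 + r) = 2(0.84)/(1 + 0.84) = 1.680/1.84 = 0.9130 → 0.91
Kelley's formula gives T̂ = 0.91·84.6 + 0.09·71.9 = 76.986 + 6.471 = 83.457.

83.46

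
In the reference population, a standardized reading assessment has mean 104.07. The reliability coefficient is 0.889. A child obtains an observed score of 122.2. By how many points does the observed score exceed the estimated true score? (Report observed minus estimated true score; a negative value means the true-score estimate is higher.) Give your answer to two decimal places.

2.01

T̂ = 0.889(122.2) + 0.111(104.07) = 108.6358 + 11.55177 = 120.1876 → 120.188
X − T̂ = 122.2 − 120.188 = 2.012 → 2.01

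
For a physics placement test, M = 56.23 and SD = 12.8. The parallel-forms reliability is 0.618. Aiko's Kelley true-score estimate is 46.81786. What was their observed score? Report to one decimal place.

41.0

T̂ = ρX + (1 − ρ)μ  ⇒  X = (T̂ − (1 − ρ)μ) / ρ
X = (46.81786 − 0.382 × 56.23) / 0.618 = (46.81786 − 21.47986) / 0.618 = 25.33800 / 0.618 = 41.000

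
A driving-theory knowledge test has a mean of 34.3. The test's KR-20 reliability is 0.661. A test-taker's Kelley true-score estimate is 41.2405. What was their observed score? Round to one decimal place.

T̂ = ρX + (1 − ρ)μ  ⇒  X = (T̂ − (1 − ρ)μ) / ρ
X = (41.2405 − 0.339 × 34.3) / 0.661 = (41.2405 − 11.6277) / 0.661 = 29.6128 / 0.661 = 44.800

44.8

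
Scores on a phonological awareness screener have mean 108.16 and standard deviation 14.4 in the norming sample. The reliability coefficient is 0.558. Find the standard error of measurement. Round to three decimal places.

9.574

SEM = SD · √(1 − ρ) = 14.4 × √0.442 = 14.4 × 0.6648 = 9.5736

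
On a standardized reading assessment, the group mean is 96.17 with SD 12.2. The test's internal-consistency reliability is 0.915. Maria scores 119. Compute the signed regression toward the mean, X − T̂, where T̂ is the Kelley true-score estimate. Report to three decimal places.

1.941

T̂ = 0.915(119) + 0.085(96.17) = 108.885 + 8.17445 = 117.05945 → 117.0594
X − T̂ = 119 − 117.0594 = 1.9406 → 1.941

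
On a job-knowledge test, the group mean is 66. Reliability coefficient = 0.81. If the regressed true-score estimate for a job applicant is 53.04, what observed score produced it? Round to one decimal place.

50.0

T̂ = ρX + (1 − ρ)μ  ⇒  X = (T̂ − (1 − ρ)μ) / ρ
X = (53.04 − 0.19 × 66) / 0.81 = (53.04 − 12.54) / 0.81 = 40.50 / 0.81 = 50.000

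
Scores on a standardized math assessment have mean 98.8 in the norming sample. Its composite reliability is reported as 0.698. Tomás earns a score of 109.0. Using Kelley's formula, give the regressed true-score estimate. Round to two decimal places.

T̂ = 0.698(109.0) + 0.302(98.8) = 76.0820 + 29.8376 = 105.920 → 105.92

105.92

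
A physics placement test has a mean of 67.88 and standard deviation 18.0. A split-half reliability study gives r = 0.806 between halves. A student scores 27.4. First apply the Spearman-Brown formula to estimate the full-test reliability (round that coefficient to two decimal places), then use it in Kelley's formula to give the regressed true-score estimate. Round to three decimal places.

31.853

Spearman-Brown: ρ = 2r/(1 + r) = 2(0.806)/(1 + 0.806) = 1.6120/1.806 = 0.8926 → 0.89
Regress the observed score toward the mean by the unreliability: T̂ = 0.89·27.4 + 0.11·67.88 = 24.386 + 7.4668 = 31.8528.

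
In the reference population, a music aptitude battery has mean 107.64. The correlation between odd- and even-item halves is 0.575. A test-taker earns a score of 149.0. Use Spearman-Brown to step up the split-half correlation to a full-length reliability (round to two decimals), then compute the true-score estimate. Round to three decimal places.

Spearman-Brown: ρ = 2r/(1 + r) = 2(0.575)/(1 + 0.575) = 1.1500/1.575 = 0.7302 → 0.73
Weight the observed score by reliability and the mean by (1 − reliability): T̂ = 0.73·149.0 + 0.27·107.64 = 108.770 + 29.0628 = 137.8328.

137.833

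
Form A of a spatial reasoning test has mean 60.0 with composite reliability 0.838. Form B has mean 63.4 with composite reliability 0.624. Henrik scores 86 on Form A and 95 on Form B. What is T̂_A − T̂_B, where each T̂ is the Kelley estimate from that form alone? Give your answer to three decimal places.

-1.330

T̂_A = 0.838(86) + 0.162(60.0) = 81.78800
T̂_B = 0.624(95) + 0.376(63.4) = 83.11840
T̂_A − T̂_B = -1.33040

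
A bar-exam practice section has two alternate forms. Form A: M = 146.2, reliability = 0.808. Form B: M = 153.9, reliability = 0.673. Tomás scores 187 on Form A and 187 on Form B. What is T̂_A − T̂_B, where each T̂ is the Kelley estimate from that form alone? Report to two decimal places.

T̂_A = 0.808(187) + 0.192(146.2) = 179.1664
T̂_B = 0.673(187) + 0.327(153.9) = 176.1763
T̂_A − T̂_B = 2.9901

2.99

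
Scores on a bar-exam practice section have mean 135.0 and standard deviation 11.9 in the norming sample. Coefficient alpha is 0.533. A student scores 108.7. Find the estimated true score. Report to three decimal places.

120.982

T̂ = ρX + (1 − ρ)μ
  = 0.533 × 108.7 + 0.467 × 135.0
  = 57.9371 + 63.0450
  = 120.9821
  ≈ 120.982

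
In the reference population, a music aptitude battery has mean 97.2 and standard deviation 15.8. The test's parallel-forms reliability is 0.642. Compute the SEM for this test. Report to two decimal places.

9.45

SEM = SD · √(1 − ρ) = 15.8 × √0.358 = 15.8 × 0.5983 = 9.454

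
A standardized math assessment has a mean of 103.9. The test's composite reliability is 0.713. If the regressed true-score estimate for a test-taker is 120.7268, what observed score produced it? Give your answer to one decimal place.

127.5

T̂ = ρX + (1 − ρ)μ  ⇒  X = (T̂ − (1 − ρ)μ) / ρ
X = (120.7268 − 0.287 × 103.9) / 0.713 = (120.7268 − 29.8193) / 0.713 = 90.9075 / 0.713 = 127.500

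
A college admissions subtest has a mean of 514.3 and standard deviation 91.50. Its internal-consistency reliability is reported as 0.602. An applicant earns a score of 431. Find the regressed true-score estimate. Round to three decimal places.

T̂ = ρX + (1 − ρ)μ
  = 0.602 × 431 + 0.398 × 514.3
  = 259.462 + 204.6914
  = 464.1534
  ≈ 464.153

464.153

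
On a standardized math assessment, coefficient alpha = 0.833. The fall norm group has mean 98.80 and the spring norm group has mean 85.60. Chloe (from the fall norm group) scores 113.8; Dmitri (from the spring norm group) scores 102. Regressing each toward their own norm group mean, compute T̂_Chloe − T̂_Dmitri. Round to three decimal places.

12.034

T̂_Chloe = 0.833(113.8) + 0.167(98.80) = 111.29500
T̂_Dmitri = 0.833(102) + 0.167(85.60) = 99.26120
Difference = 111.29500 − 99.26120 = 12.03380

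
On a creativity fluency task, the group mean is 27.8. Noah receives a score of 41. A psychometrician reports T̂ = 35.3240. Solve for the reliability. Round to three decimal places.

0.570

T̂ = ρX + (1 − ρ)μ  ⇒  T̂ − μ = ρ(X − μ)
ρ = (T̂ − μ)/(X − μ) = (35.3240 − 27.8) / (41 − 27.8) = 7.5240 / 13.2 = 0.57000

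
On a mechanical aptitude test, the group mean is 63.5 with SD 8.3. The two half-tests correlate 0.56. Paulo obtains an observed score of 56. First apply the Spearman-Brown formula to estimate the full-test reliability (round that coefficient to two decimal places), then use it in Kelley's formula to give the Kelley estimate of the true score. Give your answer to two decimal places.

58.10

Spearman-Brown: ρ = 2r/(1 + r) = 2(0.56)/(1 + 0.56) = 1.120/1.56 = 0.7179 → 0.72
T̂ = 0.72(56) + 0.28(63.5) = 40.32 + 17.780 = 58.100 → 58.10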